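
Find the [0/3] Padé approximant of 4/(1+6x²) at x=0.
4/(6*x**2 + 1)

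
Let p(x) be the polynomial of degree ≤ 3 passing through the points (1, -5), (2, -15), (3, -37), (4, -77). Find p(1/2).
-21/8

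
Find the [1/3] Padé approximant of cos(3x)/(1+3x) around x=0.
(1 - 5*x/4)/(63*x**3/8 + 3*x**2/4 + 7*x/4 + 1)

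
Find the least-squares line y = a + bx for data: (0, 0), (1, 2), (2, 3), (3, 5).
a = 1/10, b = 8/5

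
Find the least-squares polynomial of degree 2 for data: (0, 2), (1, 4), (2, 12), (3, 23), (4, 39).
64/35 + (31/70)x + (31/14)x²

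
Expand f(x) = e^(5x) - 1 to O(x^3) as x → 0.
5*x + 25*x**2/2 + O(x**3)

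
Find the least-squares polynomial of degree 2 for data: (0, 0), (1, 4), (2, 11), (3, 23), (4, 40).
8/35 + (73/70)x + (31/14)x²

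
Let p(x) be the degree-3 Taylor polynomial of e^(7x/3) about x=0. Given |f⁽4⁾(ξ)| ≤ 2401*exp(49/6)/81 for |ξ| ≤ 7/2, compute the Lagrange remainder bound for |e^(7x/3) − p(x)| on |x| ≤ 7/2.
5764801*exp(49/6)/31104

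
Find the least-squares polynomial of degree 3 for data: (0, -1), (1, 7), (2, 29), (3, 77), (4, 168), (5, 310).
-115/126 + (3835/756)x + (127/252)x² + (59/27)x³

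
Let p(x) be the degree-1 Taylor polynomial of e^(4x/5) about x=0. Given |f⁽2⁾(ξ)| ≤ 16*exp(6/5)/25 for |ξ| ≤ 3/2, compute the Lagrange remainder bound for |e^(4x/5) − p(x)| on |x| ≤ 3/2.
18*exp(6/5)/25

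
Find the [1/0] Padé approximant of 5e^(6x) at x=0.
30*x + 5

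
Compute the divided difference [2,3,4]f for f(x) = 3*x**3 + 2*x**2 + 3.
29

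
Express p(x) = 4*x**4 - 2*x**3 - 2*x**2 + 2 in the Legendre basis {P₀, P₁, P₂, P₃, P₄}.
(32/15)P₀ + (-6/5)P₁ + (20/21)P₂ + (-4/5)P₃ + (32/35)P₄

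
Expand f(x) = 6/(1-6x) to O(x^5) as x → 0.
6 + 36*x + 216*x**2 + 1296*x**3 + 7776*x**4 + O(x**5)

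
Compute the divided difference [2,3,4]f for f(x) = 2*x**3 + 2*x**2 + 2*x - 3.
20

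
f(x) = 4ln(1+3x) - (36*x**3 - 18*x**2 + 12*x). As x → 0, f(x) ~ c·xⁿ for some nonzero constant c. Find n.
4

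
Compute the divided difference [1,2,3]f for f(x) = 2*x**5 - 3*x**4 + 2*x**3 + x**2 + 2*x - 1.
118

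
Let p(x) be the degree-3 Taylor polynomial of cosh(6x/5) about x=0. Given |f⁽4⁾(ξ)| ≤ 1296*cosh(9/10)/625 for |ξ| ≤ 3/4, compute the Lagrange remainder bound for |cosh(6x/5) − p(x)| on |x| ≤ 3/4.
2187*cosh(9/10)/80000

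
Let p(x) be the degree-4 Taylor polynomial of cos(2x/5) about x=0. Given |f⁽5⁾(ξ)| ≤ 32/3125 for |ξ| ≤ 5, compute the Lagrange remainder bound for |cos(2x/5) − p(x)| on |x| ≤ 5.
4/15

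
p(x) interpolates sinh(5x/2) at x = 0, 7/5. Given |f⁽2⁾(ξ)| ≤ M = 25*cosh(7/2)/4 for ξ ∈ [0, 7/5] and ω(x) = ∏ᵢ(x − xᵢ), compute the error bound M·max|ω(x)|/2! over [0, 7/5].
49*cosh(7/2)/32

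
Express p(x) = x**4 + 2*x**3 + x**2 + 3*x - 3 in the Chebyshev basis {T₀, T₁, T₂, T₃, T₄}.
(-17/8)T₀ + (9/2)T₁ + T₂ + (1/2)T₃ + (1/8)T₄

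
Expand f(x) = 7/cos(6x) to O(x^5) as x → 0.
7 + 126*x**2 + 1890*x**4 + O(x**5)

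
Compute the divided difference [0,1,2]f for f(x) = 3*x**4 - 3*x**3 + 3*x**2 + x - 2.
15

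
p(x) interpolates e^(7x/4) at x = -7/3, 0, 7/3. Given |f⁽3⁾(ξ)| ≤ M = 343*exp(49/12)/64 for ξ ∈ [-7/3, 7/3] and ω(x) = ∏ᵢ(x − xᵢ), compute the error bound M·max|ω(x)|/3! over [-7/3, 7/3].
117649*sqrt(3)*exp(49/12)/46656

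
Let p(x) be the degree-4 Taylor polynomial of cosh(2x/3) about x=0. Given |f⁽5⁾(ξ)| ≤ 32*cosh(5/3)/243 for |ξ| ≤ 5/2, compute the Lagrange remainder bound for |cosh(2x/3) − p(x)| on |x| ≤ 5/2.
625*cosh(5/3)/5832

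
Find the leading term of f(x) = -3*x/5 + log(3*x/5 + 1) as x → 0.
-9*x**2/50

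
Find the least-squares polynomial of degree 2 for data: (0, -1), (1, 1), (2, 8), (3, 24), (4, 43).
-37/35 + (-83/70)x + (43/14)x²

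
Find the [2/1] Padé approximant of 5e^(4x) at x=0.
(40*x**2/3 + 40*x/3 + 5)/(1 - 4*x/3)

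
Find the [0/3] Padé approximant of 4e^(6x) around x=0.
4/(-36*x**3 + 18*x**2 - 6*x + 1)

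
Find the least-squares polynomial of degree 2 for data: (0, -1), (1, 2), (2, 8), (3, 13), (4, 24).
-6/7 + (127/70)x + (15/14)x²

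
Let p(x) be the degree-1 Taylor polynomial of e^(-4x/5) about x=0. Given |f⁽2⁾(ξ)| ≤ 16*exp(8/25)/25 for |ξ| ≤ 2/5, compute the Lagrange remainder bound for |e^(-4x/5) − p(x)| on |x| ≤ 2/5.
32*exp(8/25)/625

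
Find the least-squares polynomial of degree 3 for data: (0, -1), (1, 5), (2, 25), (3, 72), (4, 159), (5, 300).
-65/63 + (1385/378)x + (61/252)x² + (239/108)x³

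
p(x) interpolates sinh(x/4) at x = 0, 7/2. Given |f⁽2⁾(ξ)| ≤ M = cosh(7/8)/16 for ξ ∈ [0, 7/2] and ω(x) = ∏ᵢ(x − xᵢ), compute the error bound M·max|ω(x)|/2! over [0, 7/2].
49*cosh(7/8)/512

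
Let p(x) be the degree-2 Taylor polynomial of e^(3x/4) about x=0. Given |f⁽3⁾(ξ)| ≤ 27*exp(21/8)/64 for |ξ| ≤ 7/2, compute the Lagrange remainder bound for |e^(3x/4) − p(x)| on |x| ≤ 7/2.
3087*exp(21/8)/1024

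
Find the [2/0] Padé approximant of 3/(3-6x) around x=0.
4*x**2 + 2*x + 1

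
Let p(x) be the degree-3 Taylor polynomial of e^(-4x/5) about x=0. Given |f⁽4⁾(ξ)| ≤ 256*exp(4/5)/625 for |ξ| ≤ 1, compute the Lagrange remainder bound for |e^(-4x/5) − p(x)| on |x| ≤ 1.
32*exp(4/5)/1875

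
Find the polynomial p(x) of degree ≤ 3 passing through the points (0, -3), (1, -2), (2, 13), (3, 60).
3*x**3 - 2*x**2 - 3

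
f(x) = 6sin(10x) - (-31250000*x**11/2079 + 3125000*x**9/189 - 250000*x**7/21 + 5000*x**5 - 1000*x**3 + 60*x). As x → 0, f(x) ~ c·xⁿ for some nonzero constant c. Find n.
13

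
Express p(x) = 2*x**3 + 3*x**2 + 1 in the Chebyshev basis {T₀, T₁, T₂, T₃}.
(5/2)T₀ + (3/2)T₁ + (3/2)T₂ + (1/2)T₃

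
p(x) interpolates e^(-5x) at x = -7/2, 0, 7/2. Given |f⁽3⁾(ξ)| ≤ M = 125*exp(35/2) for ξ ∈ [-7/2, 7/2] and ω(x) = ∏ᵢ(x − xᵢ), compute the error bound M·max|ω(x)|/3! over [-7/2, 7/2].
42875*sqrt(3)*exp(35/2)/216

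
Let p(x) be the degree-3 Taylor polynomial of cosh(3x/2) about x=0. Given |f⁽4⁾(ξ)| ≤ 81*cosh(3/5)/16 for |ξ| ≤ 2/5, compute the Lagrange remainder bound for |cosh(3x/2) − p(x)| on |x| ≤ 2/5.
27*cosh(3/5)/5000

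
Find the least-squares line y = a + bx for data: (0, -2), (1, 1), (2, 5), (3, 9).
a = -23/10, b = 37/10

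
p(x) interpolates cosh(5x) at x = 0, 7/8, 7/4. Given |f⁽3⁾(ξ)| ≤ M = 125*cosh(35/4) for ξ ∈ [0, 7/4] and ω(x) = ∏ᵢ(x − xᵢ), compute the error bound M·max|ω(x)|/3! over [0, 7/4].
42875*sqrt(3)*cosh(35/4)/13824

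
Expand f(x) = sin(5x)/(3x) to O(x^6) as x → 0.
5/3 - 125*x**2/18 + 625*x**4/72 + O(x**6)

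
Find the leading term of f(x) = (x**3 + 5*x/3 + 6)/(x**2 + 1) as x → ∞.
x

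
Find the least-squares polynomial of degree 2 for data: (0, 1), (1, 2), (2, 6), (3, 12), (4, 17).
22/35 + (47/35)x + (5/7)x²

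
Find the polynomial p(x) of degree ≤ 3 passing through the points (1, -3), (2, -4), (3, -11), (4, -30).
-x**3 + 3*x**2 - 3*x - 2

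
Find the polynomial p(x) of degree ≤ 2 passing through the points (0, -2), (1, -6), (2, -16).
-3*x**2 - x - 2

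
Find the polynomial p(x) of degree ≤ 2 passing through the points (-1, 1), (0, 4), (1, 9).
x**2 + 4*x + 4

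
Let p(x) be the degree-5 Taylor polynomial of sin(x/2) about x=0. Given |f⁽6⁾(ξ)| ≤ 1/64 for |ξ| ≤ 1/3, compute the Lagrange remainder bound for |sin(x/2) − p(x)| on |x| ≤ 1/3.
1/33592320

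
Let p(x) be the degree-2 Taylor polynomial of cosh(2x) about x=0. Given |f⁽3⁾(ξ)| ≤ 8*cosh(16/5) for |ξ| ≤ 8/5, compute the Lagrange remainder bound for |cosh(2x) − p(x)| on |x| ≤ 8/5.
2048*cosh(16/5)/375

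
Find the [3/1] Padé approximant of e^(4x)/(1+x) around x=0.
(64*x**3/51 + 40*x**2/17 + 36*x/17 + 1)/(1 - 15*x/17)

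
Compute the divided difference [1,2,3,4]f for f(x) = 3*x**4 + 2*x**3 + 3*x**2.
32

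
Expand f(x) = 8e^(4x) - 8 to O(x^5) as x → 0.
32*x + 64*x**2 + 256*x**3/3 + 256*x**4/3 + O(x**5)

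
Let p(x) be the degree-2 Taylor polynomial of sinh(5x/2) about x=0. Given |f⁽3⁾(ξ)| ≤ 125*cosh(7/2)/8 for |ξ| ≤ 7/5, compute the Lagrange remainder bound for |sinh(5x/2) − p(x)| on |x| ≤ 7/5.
343*cosh(7/2)/48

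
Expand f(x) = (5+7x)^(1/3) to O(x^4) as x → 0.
5**(1/3) + 7*5**(1/3)*x/15 - 49*5**(1/3)*x**2/225 + 343*5**(1/3)*x**3/2025 + O(x**4)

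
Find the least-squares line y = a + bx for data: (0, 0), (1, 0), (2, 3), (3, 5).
a = -7/10, b = 9/5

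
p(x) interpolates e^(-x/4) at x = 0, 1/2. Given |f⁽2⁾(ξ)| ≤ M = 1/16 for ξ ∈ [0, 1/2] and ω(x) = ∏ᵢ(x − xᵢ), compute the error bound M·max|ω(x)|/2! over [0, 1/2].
1/512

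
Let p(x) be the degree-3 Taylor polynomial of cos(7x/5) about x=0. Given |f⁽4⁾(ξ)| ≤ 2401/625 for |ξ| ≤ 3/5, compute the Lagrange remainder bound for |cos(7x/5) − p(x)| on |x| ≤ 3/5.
64827/3125000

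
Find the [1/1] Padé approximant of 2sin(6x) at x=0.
12*x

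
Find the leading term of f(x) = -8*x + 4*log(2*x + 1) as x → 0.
-8*x**2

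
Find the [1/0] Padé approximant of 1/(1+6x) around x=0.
1 - 6*x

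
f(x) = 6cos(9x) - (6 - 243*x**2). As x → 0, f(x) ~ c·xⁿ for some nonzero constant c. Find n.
4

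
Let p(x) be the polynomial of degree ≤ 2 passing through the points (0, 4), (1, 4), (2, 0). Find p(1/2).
9/2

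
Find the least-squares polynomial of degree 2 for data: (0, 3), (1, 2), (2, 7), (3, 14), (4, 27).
101/35 + (-18/7)x + (15/7)x²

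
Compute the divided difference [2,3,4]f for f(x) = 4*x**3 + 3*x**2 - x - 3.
39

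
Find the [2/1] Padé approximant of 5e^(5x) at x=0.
(125*x**2/6 + 50*x/3 + 5)/(1 - 5*x/3)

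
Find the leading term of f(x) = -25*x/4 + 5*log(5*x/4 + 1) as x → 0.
-125*x**2/32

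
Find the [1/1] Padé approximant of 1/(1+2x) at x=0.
1/(2*x + 1)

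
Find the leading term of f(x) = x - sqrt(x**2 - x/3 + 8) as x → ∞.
1/6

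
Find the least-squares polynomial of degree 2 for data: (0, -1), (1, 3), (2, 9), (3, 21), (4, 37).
-5/7 + (29/35)x + (15/7)x²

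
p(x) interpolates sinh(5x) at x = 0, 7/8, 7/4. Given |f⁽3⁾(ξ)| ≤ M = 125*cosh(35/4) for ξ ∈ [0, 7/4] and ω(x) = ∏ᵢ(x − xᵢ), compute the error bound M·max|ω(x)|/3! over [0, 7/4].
42875*sqrt(3)*cosh(35/4)/13824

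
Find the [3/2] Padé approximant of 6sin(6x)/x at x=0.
(36 - 756*x**2/5)/(9*x**2/5 + 1)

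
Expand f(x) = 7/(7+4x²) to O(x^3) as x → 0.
1 - 4*x**2/7 + O(x**3)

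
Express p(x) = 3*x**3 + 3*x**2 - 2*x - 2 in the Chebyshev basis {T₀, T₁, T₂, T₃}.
(-1/2)T₀ + (1/4)T₁ + (3/2)T₂ + (3/4)T₃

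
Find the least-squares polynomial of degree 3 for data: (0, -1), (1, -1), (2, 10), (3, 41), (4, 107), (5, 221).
-74/63 + (94/189)x + (-235/126)x² + (115/54)x³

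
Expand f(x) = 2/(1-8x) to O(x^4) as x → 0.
2 + 16*x + 128*x**2 + 1024*x**3 + O(x**4)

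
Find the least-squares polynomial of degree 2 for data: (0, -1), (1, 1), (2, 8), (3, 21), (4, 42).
-5/7 + (-69/35)x + (22/7)x²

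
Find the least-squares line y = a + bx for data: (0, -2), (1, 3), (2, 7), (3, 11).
a = -17/10, b = 43/10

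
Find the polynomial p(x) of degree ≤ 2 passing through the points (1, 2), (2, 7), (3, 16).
2*x**2 - x + 1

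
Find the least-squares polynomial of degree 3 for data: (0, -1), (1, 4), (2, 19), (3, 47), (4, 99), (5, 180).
-71/63 + (736/189)x + (34/63)x² + (32/27)x³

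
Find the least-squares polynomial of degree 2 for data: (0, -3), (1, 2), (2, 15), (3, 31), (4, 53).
-116/35 + (247/70)x + (37/14)x²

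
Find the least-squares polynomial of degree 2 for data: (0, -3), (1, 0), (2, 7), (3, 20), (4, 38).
-20/7 + (-3/35)x + (18/7)x²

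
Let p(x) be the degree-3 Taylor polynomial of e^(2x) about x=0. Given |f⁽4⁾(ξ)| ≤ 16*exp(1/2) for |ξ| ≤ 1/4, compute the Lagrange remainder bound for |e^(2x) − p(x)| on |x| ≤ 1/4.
exp(1/2)/384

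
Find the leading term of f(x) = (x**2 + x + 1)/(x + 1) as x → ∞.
x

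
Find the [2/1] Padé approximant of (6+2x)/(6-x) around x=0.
(x/3 + 1)/(1 - x/6)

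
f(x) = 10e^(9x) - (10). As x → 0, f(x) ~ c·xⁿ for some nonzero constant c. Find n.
1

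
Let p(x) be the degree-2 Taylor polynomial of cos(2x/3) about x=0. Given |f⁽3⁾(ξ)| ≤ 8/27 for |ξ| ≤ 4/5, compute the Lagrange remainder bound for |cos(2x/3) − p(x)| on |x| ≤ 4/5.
256/10125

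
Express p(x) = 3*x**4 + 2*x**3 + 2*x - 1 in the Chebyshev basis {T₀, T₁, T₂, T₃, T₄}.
(1/8)T₀ + (7/2)T₁ + (3/2)T₂ + (1/2)T₃ + (3/8)T₄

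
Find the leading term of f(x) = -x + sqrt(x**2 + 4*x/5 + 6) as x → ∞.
2/5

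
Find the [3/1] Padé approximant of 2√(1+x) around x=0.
(-x**3/32 + 3*x**2/8 + 9*x/4 + 2)/(5*x/8 + 1)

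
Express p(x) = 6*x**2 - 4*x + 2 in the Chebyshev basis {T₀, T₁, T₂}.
(5)T₀ + (-4)T₁ + (3)T₂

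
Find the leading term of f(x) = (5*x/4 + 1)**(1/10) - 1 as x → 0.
x/8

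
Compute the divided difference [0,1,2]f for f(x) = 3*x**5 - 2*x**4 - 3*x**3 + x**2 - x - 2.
23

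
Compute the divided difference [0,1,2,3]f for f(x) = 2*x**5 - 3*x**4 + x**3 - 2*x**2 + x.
33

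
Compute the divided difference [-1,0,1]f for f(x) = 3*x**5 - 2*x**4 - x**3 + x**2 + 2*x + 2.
-1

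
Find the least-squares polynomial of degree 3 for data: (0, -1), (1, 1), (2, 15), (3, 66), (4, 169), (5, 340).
-40/63 + (-271/189)x + (-283/252)x² + (325/108)x³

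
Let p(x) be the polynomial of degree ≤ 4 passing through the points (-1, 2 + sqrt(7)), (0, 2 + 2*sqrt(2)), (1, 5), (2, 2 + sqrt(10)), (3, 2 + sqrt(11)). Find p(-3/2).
-105*sqrt(2)/16 - 45*sqrt(10)/32 + 35*sqrt(11)/128 + 315*sqrt(7)/128 + 695/64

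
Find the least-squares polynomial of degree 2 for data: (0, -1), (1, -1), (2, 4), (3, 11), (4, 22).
-41/35 + (-37/35)x + (12/7)x²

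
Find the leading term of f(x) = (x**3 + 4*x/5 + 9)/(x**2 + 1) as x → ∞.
x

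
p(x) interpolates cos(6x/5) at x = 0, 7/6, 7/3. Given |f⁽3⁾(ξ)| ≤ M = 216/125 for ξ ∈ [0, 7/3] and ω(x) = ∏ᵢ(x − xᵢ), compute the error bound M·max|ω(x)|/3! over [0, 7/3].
343*sqrt(3)/3375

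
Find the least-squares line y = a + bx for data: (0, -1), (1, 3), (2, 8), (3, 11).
a = -9/10, b = 41/10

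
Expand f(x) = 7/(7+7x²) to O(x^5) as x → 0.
1 - x**2 + x**4 + O(x**5)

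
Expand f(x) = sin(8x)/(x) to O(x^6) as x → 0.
8 - 256*x**2/3 + 4096*x**4/15 + O(x**6)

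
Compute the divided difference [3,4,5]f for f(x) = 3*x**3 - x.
36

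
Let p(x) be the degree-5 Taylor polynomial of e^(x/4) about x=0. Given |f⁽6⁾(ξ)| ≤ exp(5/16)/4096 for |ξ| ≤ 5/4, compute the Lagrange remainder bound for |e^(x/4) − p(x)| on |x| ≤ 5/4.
3125*exp(5/16)/2415919104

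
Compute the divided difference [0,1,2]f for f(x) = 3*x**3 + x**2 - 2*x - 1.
10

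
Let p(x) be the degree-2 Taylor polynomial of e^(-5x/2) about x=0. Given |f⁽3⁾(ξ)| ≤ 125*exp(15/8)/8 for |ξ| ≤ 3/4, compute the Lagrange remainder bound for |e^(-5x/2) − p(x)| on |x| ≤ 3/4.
1125*exp(15/8)/1024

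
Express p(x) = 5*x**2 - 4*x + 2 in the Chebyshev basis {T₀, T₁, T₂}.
(9/2)T₀ + (-4)T₁ + (5/2)T₂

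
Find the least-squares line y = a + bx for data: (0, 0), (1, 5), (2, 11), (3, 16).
a = -1/10, b = 27/5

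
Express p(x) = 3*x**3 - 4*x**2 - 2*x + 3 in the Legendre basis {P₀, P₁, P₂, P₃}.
(5/3)P₀ + (-1/5)P₁ + (-8/3)P₂ + (6/5)P₃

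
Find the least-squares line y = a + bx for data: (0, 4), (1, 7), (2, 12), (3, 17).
a = 17/5, b = 22/5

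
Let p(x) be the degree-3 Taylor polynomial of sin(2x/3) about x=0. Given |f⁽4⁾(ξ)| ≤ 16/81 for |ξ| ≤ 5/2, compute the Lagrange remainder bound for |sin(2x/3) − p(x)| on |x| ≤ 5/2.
625/1944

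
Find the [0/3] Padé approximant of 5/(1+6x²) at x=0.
5/(6*x**2 + 1)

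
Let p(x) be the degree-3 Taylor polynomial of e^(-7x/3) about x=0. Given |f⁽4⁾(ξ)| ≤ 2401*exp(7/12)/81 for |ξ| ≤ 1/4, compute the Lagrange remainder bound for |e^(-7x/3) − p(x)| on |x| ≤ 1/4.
2401*exp(7/12)/497664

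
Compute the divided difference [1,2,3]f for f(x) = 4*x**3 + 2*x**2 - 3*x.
26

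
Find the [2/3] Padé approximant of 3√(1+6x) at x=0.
(189*x**2/4 + 126*x/5 + 3)/(-27*x**3/20 + 81*x**2/20 + 27*x/5 + 1)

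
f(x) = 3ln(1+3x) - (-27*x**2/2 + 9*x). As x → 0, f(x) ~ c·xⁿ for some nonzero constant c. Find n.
3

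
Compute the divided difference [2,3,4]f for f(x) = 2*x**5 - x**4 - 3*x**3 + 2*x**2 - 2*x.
490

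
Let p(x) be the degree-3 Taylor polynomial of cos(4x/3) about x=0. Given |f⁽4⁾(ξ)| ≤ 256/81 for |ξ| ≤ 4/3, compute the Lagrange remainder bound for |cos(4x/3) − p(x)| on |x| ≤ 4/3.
8192/19683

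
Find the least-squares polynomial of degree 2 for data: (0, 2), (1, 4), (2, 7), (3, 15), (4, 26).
16/7 + (-47/70)x + (23/14)x²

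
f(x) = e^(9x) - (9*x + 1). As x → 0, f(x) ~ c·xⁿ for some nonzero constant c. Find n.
2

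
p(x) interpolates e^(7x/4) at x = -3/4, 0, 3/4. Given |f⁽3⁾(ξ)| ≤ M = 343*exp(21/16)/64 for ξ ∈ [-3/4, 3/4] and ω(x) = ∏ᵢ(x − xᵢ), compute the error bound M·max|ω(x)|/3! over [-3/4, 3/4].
343*sqrt(3)*exp(21/16)/4096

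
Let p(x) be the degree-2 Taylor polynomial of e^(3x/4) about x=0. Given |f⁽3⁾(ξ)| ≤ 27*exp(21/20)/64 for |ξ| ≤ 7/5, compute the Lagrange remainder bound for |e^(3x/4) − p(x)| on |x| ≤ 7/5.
3087*exp(21/20)/16000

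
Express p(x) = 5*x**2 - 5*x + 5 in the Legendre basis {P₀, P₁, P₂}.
(20/3)P₀ + (-5)P₁ + (10/3)P₂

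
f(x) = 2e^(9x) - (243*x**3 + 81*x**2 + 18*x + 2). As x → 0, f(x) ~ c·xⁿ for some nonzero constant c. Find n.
4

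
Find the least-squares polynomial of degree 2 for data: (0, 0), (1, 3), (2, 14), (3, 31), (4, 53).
-11/35 + (29/35)x + (22/7)x²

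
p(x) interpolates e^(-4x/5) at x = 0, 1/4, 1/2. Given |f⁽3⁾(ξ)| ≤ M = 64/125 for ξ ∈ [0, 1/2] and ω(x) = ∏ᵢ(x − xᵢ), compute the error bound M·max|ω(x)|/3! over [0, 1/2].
sqrt(3)/3375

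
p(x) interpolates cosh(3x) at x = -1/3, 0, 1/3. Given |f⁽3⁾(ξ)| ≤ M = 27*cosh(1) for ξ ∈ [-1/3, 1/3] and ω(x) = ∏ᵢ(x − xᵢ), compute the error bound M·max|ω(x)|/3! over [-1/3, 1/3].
sqrt(3)*cosh(1)/27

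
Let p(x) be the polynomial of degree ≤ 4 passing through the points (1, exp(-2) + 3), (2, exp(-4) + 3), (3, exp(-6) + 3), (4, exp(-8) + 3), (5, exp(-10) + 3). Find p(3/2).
(-70*exp(4) - 5 + 28*exp(2) + 140*exp(6) + 35*exp(8) + 384*exp(10))*exp(-10)/128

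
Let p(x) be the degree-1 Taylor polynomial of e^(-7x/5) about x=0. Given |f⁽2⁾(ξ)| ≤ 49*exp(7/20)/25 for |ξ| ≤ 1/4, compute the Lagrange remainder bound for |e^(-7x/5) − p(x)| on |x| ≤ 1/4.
49*exp(7/20)/800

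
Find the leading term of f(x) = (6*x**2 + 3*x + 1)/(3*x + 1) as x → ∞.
2*x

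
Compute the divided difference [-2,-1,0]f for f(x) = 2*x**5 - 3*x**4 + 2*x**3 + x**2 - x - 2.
-56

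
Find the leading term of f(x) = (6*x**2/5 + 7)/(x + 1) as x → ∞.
6*x/5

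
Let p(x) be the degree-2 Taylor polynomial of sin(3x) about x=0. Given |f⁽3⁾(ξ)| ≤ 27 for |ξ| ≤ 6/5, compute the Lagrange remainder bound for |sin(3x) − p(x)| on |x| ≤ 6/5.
972/125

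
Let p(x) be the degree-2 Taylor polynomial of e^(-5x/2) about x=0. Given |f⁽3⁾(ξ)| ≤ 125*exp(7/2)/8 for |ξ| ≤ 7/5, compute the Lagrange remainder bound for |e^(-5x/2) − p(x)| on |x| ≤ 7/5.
343*exp(7/2)/48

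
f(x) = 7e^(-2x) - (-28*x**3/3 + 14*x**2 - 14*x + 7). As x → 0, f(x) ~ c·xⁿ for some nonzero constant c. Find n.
4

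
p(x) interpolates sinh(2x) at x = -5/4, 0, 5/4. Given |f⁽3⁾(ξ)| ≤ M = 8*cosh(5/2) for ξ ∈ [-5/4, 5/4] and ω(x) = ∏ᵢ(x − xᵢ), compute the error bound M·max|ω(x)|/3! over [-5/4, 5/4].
125*sqrt(3)*cosh(5/2)/216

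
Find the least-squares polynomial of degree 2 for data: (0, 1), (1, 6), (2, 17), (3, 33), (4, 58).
43/35 + (87/70)x + (45/14)x²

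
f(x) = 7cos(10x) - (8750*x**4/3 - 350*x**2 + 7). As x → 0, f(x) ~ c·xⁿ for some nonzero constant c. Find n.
6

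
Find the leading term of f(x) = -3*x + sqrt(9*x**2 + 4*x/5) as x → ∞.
2/15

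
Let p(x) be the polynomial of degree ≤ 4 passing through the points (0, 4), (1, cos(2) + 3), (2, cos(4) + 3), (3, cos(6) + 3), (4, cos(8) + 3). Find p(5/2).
45*cos(4)/64 - 5*cos(8)/128 - 5*cos(2)/32 + 15*cos(6)/32 + 387/128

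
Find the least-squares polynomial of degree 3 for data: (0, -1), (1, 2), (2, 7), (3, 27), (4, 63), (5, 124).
-7/9 + (314/189)x + (-101/126)x² + (59/54)x³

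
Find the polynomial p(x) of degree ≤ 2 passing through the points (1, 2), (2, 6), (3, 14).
2*x**2 - 2*x + 2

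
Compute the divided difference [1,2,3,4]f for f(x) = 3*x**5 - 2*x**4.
175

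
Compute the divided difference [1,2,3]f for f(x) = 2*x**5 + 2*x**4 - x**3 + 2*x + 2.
224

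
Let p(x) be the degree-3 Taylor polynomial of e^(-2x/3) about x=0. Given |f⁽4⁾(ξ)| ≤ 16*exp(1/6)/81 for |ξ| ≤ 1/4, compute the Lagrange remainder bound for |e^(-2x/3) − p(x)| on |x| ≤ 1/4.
exp(1/6)/31104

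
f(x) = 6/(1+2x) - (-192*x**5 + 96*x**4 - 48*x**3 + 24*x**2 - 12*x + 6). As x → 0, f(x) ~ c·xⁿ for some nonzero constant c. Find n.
6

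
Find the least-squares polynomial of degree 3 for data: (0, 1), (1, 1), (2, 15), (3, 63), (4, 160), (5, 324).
139/126 + (-1807/756)x + (-241/252)x² + (155/54)x³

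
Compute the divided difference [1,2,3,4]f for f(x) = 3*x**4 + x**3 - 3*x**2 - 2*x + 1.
31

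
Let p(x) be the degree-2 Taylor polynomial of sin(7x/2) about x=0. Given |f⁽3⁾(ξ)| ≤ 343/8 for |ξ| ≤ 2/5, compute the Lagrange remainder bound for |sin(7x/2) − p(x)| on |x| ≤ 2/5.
343/750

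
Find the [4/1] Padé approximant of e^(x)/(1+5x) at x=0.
(21287*x**4/491240 + 30641*x**3/184215 + 61413*x**2/122810 + 61404*x/61405 + 1)/(307024*x/61405 + 1)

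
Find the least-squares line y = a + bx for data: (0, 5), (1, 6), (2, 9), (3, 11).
a = 23/5, b = 21/10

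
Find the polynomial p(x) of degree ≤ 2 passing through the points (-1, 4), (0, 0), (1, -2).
x**2 - 3*x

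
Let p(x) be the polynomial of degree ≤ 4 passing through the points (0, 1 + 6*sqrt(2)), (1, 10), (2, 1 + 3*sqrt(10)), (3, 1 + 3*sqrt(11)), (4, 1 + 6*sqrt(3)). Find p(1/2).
-105*sqrt(10)/64 - 15*sqrt(3)/64 + 21*sqrt(11)/32 + 105*sqrt(2)/64 + 347/32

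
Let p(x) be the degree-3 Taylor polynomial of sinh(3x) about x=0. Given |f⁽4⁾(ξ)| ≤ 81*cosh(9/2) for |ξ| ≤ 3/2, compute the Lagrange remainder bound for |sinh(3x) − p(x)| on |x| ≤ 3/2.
2187*cosh(9/2)/128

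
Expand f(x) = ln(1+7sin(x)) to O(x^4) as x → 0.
7*x - 49*x**2/2 + 679*x**3/6 + O(x**4)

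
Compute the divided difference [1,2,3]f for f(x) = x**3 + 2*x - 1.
6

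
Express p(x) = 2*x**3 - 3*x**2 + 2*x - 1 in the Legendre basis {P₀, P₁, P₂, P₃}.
(-2)P₀ + (16/5)P₁ + (-2)P₂ + (4/5)P₃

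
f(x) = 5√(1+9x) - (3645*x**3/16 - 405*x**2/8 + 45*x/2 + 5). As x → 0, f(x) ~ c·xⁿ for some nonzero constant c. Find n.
4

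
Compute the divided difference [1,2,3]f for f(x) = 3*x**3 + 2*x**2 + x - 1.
20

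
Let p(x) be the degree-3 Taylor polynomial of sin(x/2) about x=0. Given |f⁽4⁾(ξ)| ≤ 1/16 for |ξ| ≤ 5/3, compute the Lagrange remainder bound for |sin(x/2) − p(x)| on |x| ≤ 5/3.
625/31104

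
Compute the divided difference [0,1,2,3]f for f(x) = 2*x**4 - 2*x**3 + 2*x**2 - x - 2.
10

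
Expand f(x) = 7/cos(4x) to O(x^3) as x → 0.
7 + 56*x**2 + O(x**3)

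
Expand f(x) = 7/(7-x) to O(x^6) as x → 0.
1 + x/7 + x**2/49 + x**3/343 + x**4/2401 + x**5/16807 + O(x**6)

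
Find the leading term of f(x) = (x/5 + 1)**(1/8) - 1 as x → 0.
x/40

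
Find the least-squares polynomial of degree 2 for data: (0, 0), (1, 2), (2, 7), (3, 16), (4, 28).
1/35 + (1/7)x + (12/7)x²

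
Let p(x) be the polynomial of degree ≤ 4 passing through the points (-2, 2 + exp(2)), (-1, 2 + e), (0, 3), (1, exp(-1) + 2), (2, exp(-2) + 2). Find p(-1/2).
(-20*e + 3 + (-5*exp(2) + 60*e + 346)*exp(2))*exp(-2)/128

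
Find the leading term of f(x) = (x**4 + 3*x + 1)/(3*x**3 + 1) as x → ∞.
x/3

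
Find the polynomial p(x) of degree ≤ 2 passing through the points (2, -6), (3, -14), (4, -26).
-2*x**2 + 2*x - 2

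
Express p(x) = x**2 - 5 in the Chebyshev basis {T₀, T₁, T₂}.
(-9/2)T₀ + (1/2)T₂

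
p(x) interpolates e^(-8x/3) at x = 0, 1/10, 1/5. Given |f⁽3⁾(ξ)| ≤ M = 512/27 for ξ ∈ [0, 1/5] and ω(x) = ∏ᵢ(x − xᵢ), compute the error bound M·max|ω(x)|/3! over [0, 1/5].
64*sqrt(3)/91125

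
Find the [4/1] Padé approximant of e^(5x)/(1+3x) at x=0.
(310625*x**4/12696 + 20875*x**3/1587 + 10725*x**2/1058 + 2020*x/529 + 1)/(962*x/529 + 1)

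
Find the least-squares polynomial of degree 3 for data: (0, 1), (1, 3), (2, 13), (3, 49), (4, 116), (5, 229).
151/126 + (-67/108)x + (-16/63)x² + (205/108)x³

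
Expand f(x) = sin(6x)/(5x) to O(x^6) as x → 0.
6/5 - 36*x**2/5 + 324*x**4/25 + O(x**6)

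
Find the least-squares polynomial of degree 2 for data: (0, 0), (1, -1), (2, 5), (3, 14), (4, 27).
-13/35 + (-137/70)x + (31/14)x²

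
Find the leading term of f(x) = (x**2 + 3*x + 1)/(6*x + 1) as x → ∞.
x/6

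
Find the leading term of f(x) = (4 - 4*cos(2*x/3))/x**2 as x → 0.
8/9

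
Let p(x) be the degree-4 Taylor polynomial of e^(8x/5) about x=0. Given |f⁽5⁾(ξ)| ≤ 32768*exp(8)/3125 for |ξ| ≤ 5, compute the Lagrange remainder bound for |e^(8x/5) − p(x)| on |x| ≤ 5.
4096*exp(8)/15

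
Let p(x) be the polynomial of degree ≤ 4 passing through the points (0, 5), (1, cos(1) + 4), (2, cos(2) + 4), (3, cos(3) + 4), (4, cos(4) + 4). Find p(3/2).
45*cos(2)/64 + 3*cos(4)/128 - 5*cos(3)/32 + 15*cos(1)/32 + 507/128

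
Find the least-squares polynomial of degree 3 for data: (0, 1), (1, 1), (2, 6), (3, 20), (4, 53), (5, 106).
22/21 + (-61/126)x + (-47/84)x² + (35/36)x³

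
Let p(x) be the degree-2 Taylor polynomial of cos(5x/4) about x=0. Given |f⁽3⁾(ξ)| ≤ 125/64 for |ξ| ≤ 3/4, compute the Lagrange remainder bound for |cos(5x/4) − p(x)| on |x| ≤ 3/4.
1125/8192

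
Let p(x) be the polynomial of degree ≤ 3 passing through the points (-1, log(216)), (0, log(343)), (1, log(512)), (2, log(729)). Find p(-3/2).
log(21233664*2**(3/8)*3**(11/16)*7**(7/16)/823543)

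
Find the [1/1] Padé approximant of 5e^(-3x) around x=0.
(5 - 15*x/2)/(3*x/2 + 1)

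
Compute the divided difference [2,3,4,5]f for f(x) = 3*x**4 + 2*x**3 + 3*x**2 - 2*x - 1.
44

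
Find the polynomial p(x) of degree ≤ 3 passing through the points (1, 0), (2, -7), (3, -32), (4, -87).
-2*x**3 + 3*x**2 - 2*x + 1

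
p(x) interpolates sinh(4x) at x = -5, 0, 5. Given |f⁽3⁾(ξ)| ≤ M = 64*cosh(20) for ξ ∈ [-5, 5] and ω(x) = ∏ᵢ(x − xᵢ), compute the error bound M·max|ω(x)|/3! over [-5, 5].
8000*sqrt(3)*cosh(20)/27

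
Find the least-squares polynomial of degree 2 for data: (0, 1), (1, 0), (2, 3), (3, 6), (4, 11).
5/7 + (-29/35)x + (6/7)x²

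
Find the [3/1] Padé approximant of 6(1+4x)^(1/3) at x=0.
(-128*x**3/27 + 32*x**2/3 + 24*x + 6)/(8*x/3 + 1)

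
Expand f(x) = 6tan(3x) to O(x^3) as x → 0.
18*x + O(x**3)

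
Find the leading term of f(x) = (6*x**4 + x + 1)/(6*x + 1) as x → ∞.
x**3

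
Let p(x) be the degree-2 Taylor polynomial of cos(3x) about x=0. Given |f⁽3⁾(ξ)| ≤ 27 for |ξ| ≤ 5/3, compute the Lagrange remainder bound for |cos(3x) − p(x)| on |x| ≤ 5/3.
125/6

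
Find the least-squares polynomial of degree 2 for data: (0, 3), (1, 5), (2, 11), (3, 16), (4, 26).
103/35 + (99/70)x + (15/14)x²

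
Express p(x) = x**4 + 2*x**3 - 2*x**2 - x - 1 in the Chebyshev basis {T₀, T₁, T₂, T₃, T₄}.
(-13/8)T₀ + (1/2)T₁ + (-1/2)T₂ + (1/2)T₃ + (1/8)T₄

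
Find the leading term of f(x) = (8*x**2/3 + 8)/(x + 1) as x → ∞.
8*x/3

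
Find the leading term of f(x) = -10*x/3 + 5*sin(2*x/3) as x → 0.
-20*x**3/81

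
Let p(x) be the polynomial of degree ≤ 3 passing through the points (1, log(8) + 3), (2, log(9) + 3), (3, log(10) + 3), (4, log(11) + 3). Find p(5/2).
log(3*11**(15/16)*2**(3/8)*3**(1/8)*5**(9/16)/11) + 3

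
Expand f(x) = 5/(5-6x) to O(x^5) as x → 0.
1 + 6*x/5 + 36*x**2/25 + 216*x**3/125 + 1296*x**4/625 + O(x**5)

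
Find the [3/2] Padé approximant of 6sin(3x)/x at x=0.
(18 - 189*x**2/10)/(9*x**2/20 + 1)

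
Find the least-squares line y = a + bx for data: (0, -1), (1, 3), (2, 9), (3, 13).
a = -6/5, b = 24/5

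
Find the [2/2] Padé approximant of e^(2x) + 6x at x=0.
(-19*x**2/15 + 38*x/5 + 1)/(-x**2/15 - 2*x/5 + 1)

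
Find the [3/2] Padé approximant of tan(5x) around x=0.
(-25*x**3/3 + 5*x)/(1 - 10*x**2)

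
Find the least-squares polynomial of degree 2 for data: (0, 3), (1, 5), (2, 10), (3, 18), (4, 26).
96/35 + (113/70)x + (15/14)x²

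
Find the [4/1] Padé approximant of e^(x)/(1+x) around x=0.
(53*x**4/1080 + 7*x**3/45 + x**2/2 + 44*x/45 + 1)/(44*x/45 + 1)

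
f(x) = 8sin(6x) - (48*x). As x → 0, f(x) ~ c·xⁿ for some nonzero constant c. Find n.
3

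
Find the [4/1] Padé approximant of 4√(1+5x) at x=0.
(375*x**4/32 - 25*x**3/2 + 45*x**2/2 + 24*x + 4)/(7*x/2 + 1)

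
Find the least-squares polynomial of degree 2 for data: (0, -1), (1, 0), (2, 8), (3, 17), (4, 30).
-10/7 + (53/70)x + (25/14)x²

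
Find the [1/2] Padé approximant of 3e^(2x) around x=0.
(2*x + 3)/(2*x**2/3 - 4*x/3 + 1)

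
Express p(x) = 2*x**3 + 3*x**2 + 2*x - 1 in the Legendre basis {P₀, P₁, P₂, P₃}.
(16/5)P₁ + (2)P₂ + (4/5)P₃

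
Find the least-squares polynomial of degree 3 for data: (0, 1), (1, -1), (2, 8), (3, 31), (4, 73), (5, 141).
6/7 + (-97/21)x + (33/14)x² + (5/6)x³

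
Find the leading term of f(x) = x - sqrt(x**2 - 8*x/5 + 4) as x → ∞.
4/5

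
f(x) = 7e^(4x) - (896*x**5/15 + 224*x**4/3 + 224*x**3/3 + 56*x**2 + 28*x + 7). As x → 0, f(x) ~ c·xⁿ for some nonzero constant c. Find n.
6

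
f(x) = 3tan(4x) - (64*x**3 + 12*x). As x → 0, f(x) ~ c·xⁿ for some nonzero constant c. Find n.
5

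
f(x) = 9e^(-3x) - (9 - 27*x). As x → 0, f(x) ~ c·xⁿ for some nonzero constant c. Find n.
2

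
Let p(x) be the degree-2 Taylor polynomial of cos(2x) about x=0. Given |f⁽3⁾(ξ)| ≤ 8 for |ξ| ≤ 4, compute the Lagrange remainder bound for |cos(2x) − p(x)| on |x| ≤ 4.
256/3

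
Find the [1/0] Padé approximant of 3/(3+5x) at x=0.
1 - 5*x/3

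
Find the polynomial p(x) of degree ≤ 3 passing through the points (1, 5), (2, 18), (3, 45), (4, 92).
x**3 + x**2 + 3*x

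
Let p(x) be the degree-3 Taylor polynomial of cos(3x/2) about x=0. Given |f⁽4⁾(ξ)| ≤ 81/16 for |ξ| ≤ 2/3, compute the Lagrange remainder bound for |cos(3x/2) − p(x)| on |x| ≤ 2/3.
1/24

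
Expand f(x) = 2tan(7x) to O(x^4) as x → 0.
14*x + 686*x**3/3 + O(x**4)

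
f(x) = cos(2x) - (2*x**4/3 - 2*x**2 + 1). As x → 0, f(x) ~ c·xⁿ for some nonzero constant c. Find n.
6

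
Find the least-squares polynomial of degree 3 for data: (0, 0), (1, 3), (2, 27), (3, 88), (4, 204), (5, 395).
-1/7 + (-2/7)x + (6/7)x² + (3)x³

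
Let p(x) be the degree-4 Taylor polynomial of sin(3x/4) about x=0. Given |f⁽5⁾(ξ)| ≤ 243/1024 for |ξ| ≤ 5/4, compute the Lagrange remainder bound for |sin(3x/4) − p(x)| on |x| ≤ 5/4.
50625/8388608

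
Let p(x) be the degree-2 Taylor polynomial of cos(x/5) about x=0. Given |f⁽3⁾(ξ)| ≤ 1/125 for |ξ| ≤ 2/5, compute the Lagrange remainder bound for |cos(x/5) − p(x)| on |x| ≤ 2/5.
4/46875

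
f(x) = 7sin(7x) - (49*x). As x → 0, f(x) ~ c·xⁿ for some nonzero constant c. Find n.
3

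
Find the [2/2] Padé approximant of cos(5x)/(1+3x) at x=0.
(-425*x**2/84 - 25*x/14 + 1)/(25*x**2/12 + 17*x/14 + 1)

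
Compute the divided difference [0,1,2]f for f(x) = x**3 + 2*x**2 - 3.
5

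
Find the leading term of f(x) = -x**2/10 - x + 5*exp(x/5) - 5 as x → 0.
x**3/150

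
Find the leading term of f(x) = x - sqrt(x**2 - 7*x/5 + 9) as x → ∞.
7/10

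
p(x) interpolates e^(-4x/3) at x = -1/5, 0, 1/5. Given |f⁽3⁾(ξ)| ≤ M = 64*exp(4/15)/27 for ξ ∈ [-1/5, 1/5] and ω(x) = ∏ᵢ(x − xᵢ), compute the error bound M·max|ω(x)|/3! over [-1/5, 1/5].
64*sqrt(3)*exp(4/15)/91125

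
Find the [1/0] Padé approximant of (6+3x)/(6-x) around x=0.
2*x/3 + 1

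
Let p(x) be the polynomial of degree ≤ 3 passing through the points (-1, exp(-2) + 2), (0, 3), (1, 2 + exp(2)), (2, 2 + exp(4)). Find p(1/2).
(-1 + (-exp(4) + 41 + 9*exp(2))*exp(2))*exp(-2)/16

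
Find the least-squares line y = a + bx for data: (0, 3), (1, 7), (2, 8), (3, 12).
a = 33/10, b = 14/5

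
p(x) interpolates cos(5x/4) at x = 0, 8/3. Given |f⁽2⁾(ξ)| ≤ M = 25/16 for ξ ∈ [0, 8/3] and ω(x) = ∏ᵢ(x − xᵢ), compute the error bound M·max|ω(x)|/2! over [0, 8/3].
25/18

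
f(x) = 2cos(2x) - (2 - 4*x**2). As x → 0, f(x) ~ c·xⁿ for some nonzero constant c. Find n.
4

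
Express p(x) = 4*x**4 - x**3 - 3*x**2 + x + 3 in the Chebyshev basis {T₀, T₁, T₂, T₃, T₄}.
(3)T₀ + (1/4)T₁ + (1/2)T₂ + (-1/4)T₃ + (1/2)T₄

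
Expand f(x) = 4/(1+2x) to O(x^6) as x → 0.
4 - 8*x + 16*x**2 - 32*x**3 + 64*x**4 - 128*x**5 + O(x**6)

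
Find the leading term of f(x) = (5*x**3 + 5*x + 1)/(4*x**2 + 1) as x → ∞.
5*x/4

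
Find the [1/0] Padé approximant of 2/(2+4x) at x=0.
1 - 2*x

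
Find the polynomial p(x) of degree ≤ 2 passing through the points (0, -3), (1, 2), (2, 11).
2*x**2 + 3*x - 3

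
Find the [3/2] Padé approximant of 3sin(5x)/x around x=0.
(15 - 175*x**2/4)/(5*x**2/4 + 1)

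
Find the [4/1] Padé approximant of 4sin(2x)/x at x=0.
16*x**4/15 - 16*x**2/3 + 8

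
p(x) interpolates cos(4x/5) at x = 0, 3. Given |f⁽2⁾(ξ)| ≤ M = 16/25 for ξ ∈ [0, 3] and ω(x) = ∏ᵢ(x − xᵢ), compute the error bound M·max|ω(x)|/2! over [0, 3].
18/25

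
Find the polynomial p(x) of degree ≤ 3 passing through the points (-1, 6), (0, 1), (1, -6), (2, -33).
-3*x**3 - x**2 - 3*x + 1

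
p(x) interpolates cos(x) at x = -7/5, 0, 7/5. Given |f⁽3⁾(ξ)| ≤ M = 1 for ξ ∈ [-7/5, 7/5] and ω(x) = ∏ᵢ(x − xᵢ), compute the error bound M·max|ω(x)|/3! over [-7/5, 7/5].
343*sqrt(3)/3375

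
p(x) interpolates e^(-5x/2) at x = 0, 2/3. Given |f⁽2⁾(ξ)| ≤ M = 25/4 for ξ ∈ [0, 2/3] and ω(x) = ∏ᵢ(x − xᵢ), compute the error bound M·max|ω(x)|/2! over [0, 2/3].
25/72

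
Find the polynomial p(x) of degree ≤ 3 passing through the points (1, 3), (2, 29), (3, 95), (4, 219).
3*x**3 + 2*x**2 - x - 1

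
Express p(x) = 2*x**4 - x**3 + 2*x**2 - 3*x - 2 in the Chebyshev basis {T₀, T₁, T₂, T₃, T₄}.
(-1/4)T₀ + (-15/4)T₁ + (2)T₂ + (-1/4)T₃ + (1/4)T₄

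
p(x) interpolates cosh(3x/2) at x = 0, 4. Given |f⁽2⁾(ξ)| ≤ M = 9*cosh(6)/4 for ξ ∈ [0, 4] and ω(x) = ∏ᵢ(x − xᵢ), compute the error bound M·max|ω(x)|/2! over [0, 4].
9*cosh(6)/2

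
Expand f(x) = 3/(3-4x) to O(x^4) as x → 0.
1 + 4*x/3 + 16*x**2/9 + 64*x**3/27 + O(x**4)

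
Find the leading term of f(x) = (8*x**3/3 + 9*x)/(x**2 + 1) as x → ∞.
8*x/3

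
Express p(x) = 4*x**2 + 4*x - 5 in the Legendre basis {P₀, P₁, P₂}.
(-11/3)P₀ + (4)P₁ + (8/3)P₂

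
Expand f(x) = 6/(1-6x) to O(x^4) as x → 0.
6 + 36*x + 216*x**2 + 1296*x**3 + O(x**4)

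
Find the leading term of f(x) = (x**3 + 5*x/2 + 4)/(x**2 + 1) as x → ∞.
x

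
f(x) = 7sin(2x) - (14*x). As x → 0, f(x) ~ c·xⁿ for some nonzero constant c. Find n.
3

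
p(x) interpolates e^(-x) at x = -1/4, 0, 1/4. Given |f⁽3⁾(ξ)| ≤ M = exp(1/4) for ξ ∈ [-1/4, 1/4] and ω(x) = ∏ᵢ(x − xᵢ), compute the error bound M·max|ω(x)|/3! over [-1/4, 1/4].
sqrt(3)*exp(1/4)/1728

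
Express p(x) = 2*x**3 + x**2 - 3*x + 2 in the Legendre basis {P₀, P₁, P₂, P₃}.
(7/3)P₀ + (-9/5)P₁ + (2/3)P₂ + (4/5)P₃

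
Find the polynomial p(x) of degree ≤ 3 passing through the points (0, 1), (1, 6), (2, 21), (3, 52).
x**3 + 2*x**2 + 2*x + 1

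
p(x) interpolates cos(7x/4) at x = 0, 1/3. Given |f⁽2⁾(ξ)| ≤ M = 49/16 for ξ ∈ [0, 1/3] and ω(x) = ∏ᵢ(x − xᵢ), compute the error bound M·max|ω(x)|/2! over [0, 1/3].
49/1152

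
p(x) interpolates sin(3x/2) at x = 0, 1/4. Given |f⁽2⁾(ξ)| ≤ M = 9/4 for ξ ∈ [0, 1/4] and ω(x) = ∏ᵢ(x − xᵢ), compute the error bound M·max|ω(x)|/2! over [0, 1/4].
9/512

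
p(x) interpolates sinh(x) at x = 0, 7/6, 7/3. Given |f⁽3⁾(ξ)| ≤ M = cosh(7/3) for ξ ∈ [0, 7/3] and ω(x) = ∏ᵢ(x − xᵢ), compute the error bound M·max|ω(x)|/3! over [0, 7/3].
343*sqrt(3)*cosh(7/3)/5832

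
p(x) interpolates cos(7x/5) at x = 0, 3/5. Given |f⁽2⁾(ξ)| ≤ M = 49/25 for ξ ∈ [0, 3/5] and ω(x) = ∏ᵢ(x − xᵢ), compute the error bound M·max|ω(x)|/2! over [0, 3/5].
441/5000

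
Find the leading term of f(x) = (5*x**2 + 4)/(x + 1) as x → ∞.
5*x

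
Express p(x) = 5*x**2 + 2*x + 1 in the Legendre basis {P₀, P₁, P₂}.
(8/3)P₀ + (2)P₁ + (10/3)P₂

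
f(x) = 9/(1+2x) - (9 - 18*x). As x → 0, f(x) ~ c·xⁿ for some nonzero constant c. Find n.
2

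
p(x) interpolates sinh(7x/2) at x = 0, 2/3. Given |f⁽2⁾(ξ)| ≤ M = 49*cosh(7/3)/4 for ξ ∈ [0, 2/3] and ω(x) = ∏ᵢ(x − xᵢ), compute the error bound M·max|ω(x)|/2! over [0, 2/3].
49*cosh(7/3)/72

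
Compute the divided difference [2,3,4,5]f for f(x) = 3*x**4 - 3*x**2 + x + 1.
42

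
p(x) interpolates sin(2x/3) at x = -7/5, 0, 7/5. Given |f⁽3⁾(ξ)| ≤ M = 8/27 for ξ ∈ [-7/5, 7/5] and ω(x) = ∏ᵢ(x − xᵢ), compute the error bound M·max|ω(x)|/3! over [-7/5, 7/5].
2744*sqrt(3)/91125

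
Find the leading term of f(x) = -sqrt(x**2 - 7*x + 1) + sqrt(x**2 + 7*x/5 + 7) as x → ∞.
21/5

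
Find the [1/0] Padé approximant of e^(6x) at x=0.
6*x + 1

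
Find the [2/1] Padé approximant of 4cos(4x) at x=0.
4 - 32*x**2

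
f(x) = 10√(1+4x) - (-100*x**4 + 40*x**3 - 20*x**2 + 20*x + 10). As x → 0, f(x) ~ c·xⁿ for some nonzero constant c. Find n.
5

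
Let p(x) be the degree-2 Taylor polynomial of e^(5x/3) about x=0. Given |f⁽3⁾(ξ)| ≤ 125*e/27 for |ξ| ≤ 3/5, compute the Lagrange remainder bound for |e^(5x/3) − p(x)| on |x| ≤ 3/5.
e/6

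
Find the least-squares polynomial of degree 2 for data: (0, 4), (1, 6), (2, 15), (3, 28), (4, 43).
122/35 + (10/7)x + (15/7)x²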